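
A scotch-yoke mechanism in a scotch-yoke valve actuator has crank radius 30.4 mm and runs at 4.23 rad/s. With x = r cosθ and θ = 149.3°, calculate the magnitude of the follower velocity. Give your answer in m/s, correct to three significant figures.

ω = 4.23 rad/s
x = r cosθ ⇒ ẋ = −rω sinθ.
|v| = rω|sinθ| = 0.0304·4.23·|sin 149.3°| = 0.065652 m/s.

0.0657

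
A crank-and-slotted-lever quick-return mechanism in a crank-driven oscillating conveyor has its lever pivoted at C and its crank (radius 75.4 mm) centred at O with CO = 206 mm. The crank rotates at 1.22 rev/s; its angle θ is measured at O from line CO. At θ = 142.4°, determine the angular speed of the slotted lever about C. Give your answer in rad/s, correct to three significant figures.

ω = 7.665 rad/s (from 1.22 rev/s).
Crank pin A relative to C: A = (d + r cosθ, r sinθ); lever angle φ = atan2(r sinθ, d + r cosθ).
Differentiating tanφ: φ̇ = rω(d cosθ + r)/(d² + r² + 2dr cosθ).
d² + r² + 2dr cosθ = |CA|² = 0.0235088 m²;  d cosθ + r = -0.087812 m.
|ω_lever| = |0.0754·7.665·-0.087812| / 0.0235088 = 2.1589 rad/s.

2.16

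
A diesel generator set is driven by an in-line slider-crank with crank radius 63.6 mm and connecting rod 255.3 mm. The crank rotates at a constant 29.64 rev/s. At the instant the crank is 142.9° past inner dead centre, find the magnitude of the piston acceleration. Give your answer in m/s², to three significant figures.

ω = 2π·29.6 = 186.2 rad/s
x(θ) = r cosθ + √(L² − r² sin²θ); with ω constant, a = ω²·d²x/dθ².
d²x/dθ² = −r cosθ − r²(cos2θ)/√u − r⁴ sin²2θ/(4u^{3/2}),  u = L² − r² sin²θ = 0.0637063 m².
Substituting r = 0.0636 m, L = 0.2553 m, θ = 142.9°: d²x/dθ² = +0.046127 m.
a = ω²·d²x/dθ² = (186.2)²·(+0.046127) = +1599.8 m/s²;  |a| = 1599.8 m/s².

1600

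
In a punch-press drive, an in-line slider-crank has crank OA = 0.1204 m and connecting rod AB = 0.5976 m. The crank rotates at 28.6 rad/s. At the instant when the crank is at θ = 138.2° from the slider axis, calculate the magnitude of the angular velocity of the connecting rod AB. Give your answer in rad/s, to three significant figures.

4.33

ω = 28.6 rad/s
The rod makes angle φ with the slider axis where L sinφ = r sinθ; differentiating, L cosφ·φ̇ = r ω cosθ.
L cosφ = √(L² − r² sin²θ) = 0.59219 m.
|ω_rod| = r ω |cosθ| / √(L² − r² sin²θ) = 0.1204·28.6·0.74548/0.59219 = 4.3348 rad/s.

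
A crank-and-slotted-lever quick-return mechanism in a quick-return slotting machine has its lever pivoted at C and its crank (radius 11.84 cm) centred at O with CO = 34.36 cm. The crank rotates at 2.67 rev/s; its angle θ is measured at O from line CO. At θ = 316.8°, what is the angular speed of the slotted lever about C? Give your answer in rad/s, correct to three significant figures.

ω = 16.78 rad/s (from 2.67 rev/s).
Crank pin A relative to C: A = (d + r cosθ, r sinθ); lever angle φ = atan2(r sinθ, d + r cosθ).
Differentiating tanφ: φ̇ = rω(d cosθ + r)/(d² + r² + 2dr cosθ).
d² + r² + 2dr cosθ = |CA|² = 0.191392 m²;  d cosθ + r = +0.36887 m.
|ω_lever| = |0.1184·16.78·+0.36887| / 0.191392 = 3.8282 rad/s.

3.83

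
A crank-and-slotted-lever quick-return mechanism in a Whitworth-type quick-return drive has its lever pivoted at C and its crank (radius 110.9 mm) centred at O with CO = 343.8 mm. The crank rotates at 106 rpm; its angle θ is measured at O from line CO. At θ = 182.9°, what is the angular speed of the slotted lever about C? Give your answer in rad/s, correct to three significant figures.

5.27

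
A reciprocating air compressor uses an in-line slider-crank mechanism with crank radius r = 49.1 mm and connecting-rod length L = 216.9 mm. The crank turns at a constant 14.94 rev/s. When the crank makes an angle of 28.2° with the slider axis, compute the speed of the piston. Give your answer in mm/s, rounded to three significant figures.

2620

ω = 2π·14.9 = 93.87 rad/s
For an in-line slider-crank, x = r cosθ + √(L² − r² sin²θ), so v = −rω sinθ·[1 + r cosθ/√(L² − r² sin²θ)].
With r = 0.0491 m, L = 0.2169 m, θ = 28.2°: √(L² − r² sin²θ) = 0.21566 m.
v = −0.0491·93.87·0.47255·[1 + 0.0491·0.88130/0.21566] = -2.615 m/s.
|v| = 2.615 m/s = 2615 mm/s.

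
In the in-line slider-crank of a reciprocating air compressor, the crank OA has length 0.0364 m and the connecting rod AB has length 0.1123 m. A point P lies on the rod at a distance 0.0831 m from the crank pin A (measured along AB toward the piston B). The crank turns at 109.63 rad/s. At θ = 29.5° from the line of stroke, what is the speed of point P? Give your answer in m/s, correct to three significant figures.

2.55

ω = 109.6 rad/s.  Crank-pin speed |V_A| = rω = 3.9905 m/s, perpendicular to OA.
Rod angle: sinφ = −(r/L) sinθ ⇒ φ = -9.184°; ω_rod = −rω cosθ/√(L²−r²sin²θ) = -31.329 rad/s.
V_P = V_A + ω_rod × AP, with AP = 0.0831 m along the rod.
Components: V_Px = −rω sinθ − a·ω_rod·sinφ = -2.3806 m/s;  V_Py = rω cosθ + a·ω_rod·cosφ = +0.90309 m/s.
|V_P| = √(V_Px² + V_Py²) = 2.5461 m/s.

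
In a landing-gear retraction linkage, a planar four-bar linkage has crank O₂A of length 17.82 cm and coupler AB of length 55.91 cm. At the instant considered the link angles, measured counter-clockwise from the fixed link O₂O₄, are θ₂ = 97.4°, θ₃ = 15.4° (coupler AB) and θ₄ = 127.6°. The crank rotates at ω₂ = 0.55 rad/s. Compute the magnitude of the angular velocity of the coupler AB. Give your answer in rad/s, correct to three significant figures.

ω₂ = 0.55 rad/s
Differentiating the loop-closure r₂e^{iθ₂}+r₃e^{iθ₃}=r₁+r₄e^{iθ₄} gives r₂ω₂e^{iθ₂}+r₃ω₃e^{iθ₃}=r₄ω₄e^{iθ₄}.
Eliminating the other unknown: ω₃ = r₂ω₂ sin(θ₄−θ₂) / [r₃ sin(θ₃−θ₄)].
Numerator sine = +0.50302; denominator sine = -0.92587.
Result = 0.1782·0.55·(+0.50302) / (0.5591·(-0.92587)) = -0.095239 rad/s; magnitude 0.095239 rad/s.

0.0952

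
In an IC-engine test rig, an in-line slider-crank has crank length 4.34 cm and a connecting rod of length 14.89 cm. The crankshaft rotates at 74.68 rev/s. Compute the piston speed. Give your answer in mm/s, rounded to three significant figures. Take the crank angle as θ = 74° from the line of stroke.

ω = 2π·74.7 = 469.2 rad/s
For an in-line slider-crank, x = r cosθ + √(L² − r² sin²θ), so v = −rω sinθ·[1 + r cosθ/√(L² − r² sin²θ)].
With r = 0.0434 m, L = 0.1489 m, θ = 74°: √(L² − r² sin²θ) = 0.14294 m.
v = −0.0434·469.2·0.96126·[1 + 0.0434·0.27564/0.14294] = -21.214 m/s.
|v| = 21.214 m/s = 21214 mm/s.

21200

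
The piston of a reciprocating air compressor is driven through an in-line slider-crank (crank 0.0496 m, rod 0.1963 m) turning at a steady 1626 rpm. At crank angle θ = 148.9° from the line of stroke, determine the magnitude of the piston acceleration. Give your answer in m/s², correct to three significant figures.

1060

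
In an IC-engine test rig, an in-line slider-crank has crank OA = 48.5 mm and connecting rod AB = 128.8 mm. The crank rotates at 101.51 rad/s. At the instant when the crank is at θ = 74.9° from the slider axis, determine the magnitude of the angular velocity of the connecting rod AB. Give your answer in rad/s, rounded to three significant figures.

10.7

ω = 101.5 rad/s
The rod makes angle φ with the slider axis where L sinφ = r sinθ; differentiating, L cosφ·φ̇ = r ω cosθ.
L cosφ = √(L² − r² sin²θ) = 0.11999 m.
|ω_rod| = r ω |cosθ| / √(L² − r² sin²θ) = 0.0485·101.5·0.26050/0.11999 = 10.689 rad/s.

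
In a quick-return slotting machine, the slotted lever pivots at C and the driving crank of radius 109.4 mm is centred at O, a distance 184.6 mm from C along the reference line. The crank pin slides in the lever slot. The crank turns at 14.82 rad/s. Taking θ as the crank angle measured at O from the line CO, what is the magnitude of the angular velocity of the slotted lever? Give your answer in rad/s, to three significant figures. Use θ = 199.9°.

12.9

ω = 14.82 rad/s
Crank pin A relative to C: A = (d + r cosθ, r sinθ); lever angle φ = atan2(r sinθ, d + r cosθ).
Differentiating tanφ: φ̇ = rω(d cosθ + r)/(d² + r² + 2dr cosθ).
d² + r² + 2dr cosθ = |CA|² = 0.00806683 m²;  d cosθ + r = -0.064177 m.
|ω_lever| = |0.1094·14.82·-0.064177| / 0.00806683 = 12.899 rad/s.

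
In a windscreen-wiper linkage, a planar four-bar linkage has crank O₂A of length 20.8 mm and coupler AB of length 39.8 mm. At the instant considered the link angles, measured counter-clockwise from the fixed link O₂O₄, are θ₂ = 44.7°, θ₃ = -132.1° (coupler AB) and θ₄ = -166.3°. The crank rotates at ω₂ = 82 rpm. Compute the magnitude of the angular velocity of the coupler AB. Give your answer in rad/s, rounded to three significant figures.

ω₂ = 8.587 rad/s (from 82 rpm).
Differentiating the loop-closure r₂e^{iθ₂}+r₃e^{iθ₃}=r₁+r₄e^{iθ₄} gives r₂ω₂e^{iθ₂}+r₃ω₃e^{iθ₃}=r₄ω₄e^{iθ₄}.
Eliminating the other unknown: ω₃ = r₂ω₂ sin(θ₄−θ₂) / [r₃ sin(θ₃−θ₄)].
Numerator sine = +0.51504; denominator sine = +0.56208.
Result = 0.0208·8.587·(+0.51504) / (0.0398·(+0.56208)) = +4.1121 rad/s; magnitude 4.1121 rad/s.

4.11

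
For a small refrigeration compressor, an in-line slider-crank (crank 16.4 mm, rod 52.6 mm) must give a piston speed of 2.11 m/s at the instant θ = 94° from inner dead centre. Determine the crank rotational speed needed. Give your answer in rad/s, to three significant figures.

132

For an in-line slider-crank, |v_piston| = rω|sinθ|·[1 + r cosθ/√(L² − r² sin²θ)].
With r = 0.0164 m, L = 0.0526 m, θ = 94°: the bracketed kinematic factor |dx/dθ| = 0.015986 m.
ω = v/|dx/dθ| = 2.11/0.015986 = 131.99 rad/s.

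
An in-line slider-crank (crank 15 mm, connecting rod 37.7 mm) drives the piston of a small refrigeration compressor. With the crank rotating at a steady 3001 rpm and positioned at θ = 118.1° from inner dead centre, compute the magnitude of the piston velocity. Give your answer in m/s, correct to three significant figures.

ω = 2π·3001/60 = 314.3 rad/s
For an in-line slider-crank, x = r cosθ + √(L² − r² sin²θ), so v = −rω sinθ·[1 + r cosθ/√(L² − r² sin²θ)].
With r = 0.015 m, L = 0.0377 m, θ = 118.1°: √(L² − r² sin²θ) = 0.035302 m.
v = −0.015·314.3·0.88213·[1 + 0.015·-0.47101/0.035302] = -3.3261 m/s.
|v| = 3.3261 m/s.

3.33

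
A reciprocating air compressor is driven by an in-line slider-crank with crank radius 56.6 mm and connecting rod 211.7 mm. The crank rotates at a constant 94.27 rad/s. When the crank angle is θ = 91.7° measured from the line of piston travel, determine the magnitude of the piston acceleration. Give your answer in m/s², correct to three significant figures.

ω = 94.27 rad/s
x(θ) = r cosθ + √(L² − r² sin²θ); with ω constant, a = ω²·d²x/dθ².
d²x/dθ² = −r cosθ − r²(cos2θ)/√u − r⁴ sin²2θ/(4u^{3/2}),  u = L² − r² sin²θ = 0.0416161 m².
Substituting r = 0.0566 m, L = 0.2117 m, θ = 91.7°: d²x/dθ² = +0.017354 m.
a = ω²·d²x/dθ² = (94.27)²·(+0.017354) = +154.22 m/s²;  |a| = 154.22 m/s².

154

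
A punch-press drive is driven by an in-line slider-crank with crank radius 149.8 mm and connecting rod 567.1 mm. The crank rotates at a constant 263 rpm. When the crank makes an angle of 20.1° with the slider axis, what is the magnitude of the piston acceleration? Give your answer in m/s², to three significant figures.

130

ω = 2π·263/60 = 27.54 rad/s
x(θ) = r cosθ + √(L² − r² sin²θ); with ω constant, a = ω²·d²x/dθ².
d²x/dθ² = −r cosθ − r²(cos2θ)/√u − r⁴ sin²2θ/(4u^{3/2}),  u = L² − r² sin²θ = 0.318952 m².
Substituting r = 0.1498 m, L = 0.5671 m, θ = 20.1°: d²x/dθ² = -0.17132 m.
a = ω²·d²x/dθ² = (27.54)²·(-0.17132) = -129.95 m/s²;  |a| = 129.95 m/s².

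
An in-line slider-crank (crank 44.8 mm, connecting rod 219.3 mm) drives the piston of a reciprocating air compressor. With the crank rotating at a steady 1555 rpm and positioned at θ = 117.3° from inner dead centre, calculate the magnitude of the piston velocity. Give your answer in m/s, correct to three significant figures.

ω = 2π·1555/60 = 162.8 rad/s
For an in-line slider-crank, x = r cosθ + √(L² − r² sin²θ), so v = −rω sinθ·[1 + r cosθ/√(L² − r² sin²θ)].
With r = 0.0448 m, L = 0.2193 m, θ = 117.3°: √(L² − r² sin²θ) = 0.21566 m.
v = −0.0448·162.8·0.88862·[1 + 0.0448·-0.45865/0.21566] = -5.865 m/s.
|v| = 5.865 m/s.

5.86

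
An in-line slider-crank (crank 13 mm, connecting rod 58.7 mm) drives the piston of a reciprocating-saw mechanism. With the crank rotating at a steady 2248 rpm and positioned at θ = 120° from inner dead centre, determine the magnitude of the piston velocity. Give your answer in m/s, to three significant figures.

2.35

ω = 2π·2248/60 = 235.4 rad/s
For an in-line slider-crank, x = r cosθ + √(L² − r² sin²θ), so v = −rω sinθ·[1 + r cosθ/√(L² − r² sin²θ)].
With r = 0.013 m, L = 0.0587 m, θ = 120°: √(L² − r² sin²θ) = 0.05761 m.
v = −0.013·235.4·0.86603·[1 + 0.013·-0.50000/0.05761] = -2.3513 m/s.
|v| = 2.3513 m/s.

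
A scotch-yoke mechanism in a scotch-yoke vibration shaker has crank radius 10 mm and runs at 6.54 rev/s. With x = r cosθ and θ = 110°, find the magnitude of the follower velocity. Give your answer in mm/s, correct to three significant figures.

ω = 41.09 rad/s (from 6.54 rev/s).
x = r cosθ ⇒ ẋ = −rω sinθ.
|v| = rω|sinθ| = 0.01·41.09·|sin 110°| = 0.38614 m/s = 386.14 mm/s.

386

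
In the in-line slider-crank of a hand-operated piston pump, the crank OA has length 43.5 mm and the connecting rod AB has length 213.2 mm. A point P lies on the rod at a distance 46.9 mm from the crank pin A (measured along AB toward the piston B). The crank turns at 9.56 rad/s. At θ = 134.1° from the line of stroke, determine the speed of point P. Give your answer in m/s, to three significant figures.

ω = 9.56 rad/s.  Crank-pin speed |V_A| = rω = 0.41586 m/s, perpendicular to OA.
Rod angle: sinφ = −(r/L) sinθ ⇒ φ = -8.425°; ω_rod = −rω cosθ/√(L²−r²sin²θ) = +1.3722 rad/s.
V_P = V_A + ω_rod × AP, with AP = 0.0469 m along the rod.
Components: V_Px = −rω sinθ − a·ω_rod·sinφ = -0.28921 m/s;  V_Py = rω cosθ + a·ω_rod·cosφ = -0.22574 m/s.
|V_P| = √(V_Px² + V_Py²) = 0.36688 m/s.

0.367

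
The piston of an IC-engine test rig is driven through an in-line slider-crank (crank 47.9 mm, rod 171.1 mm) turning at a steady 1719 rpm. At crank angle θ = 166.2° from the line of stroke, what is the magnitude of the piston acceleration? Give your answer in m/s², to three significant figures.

1120

ω = 2π·1719/60 = 180 rad/s
x(θ) = r cosθ + √(L² − r² sin²θ); with ω constant, a = ω²·d²x/dθ².
d²x/dθ² = −r cosθ − r²(cos2θ)/√u − r⁴ sin²2θ/(4u^{3/2}),  u = L² − r² sin²θ = 0.0291447 m².
Substituting r = 0.0479 m, L = 0.1711 m, θ = 166.2°: d²x/dθ² = +0.03455 m.
a = ω²·d²x/dθ² = (180)²·(+0.03455) = +1119.6 m/s²;  |a| = 1119.6 m/s².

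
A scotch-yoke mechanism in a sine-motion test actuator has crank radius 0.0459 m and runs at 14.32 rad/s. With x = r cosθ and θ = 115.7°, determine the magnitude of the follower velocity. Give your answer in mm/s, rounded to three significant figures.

ω = 14.32 rad/s
x = r cosθ ⇒ ẋ = −rω sinθ.
|v| = rω|sinθ| = 0.0459·14.32·|sin 115.7°| = 0.59227 m/s = 592.27 mm/s.

592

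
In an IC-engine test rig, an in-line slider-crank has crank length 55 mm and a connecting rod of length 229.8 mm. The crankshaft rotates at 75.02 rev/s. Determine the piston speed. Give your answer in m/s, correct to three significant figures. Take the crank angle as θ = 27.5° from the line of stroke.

14.5

ω = 2π·75 = 471.4 rad/s
For an in-line slider-crank, x = r cosθ + √(L² − r² sin²θ), so v = −rω sinθ·[1 + r cosθ/√(L² − r² sin²θ)].
With r = 0.055 m, L = 0.2298 m, θ = 27.5°: √(L² − r² sin²θ) = 0.22839 m.
v = −0.055·471.4·0.46175·[1 + 0.055·0.88701/0.22839] = -14.528 m/s.
|v| = 14.528 m/s.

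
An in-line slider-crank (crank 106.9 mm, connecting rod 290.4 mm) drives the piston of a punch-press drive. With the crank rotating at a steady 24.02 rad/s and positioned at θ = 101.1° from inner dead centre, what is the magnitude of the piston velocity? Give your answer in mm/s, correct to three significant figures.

ω = 24.02 rad/s
For an in-line slider-crank, x = r cosθ + √(L² − r² sin²θ), so v = −rω sinθ·[1 + r cosθ/√(L² − r² sin²θ)].
With r = 0.1069 m, L = 0.2904 m, θ = 101.1°: √(L² − r² sin²θ) = 0.27079 m.
v = −0.1069·24.02·0.98129·[1 + 0.1069·-0.19252/0.27079] = -2.3282 m/s.
|v| = 2.3282 m/s = 2328.2 mm/s.

2330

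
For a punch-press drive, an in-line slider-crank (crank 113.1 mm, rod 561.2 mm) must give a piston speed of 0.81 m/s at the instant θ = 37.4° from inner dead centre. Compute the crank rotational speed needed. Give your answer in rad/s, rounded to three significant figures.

For an in-line slider-crank, |v_piston| = rω|sinθ|·[1 + r cosθ/√(L² − r² sin²θ)].
With r = 0.1131 m, L = 0.5612 m, θ = 37.4°: the bracketed kinematic factor |dx/dθ| = 0.079776 m.
ω = v/|dx/dθ| = 0.81/0.079776 = 10.153 rad/s.

10.2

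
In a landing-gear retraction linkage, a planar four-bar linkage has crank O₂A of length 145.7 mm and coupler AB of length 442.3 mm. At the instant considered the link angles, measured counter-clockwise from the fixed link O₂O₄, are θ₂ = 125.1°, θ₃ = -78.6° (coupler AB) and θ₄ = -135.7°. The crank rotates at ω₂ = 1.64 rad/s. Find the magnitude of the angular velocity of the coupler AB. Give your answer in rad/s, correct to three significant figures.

ω₂ = 1.64 rad/s
Differentiating the loop-closure r₂e^{iθ₂}+r₃e^{iθ₃}=r₁+r₄e^{iθ₄} gives r₂ω₂e^{iθ₂}+r₃ω₃e^{iθ₃}=r₄ω₄e^{iθ₄}.
Eliminating the other unknown: ω₃ = r₂ω₂ sin(θ₄−θ₂) / [r₃ sin(θ₃−θ₄)].
Numerator sine = +0.98714; denominator sine = +0.83962.
Result = 0.1457·1.64·(+0.98714) / (0.4423·(+0.83962)) = +0.63516 rad/s; magnitude 0.63516 rad/s.

0.635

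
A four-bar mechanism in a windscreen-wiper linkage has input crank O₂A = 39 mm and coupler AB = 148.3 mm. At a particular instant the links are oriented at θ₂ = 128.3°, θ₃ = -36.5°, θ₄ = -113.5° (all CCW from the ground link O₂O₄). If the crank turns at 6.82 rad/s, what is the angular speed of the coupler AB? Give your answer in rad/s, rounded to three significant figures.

ω₂ = 6.82 rad/s
Differentiating the loop-closure r₂e^{iθ₂}+r₃e^{iθ₃}=r₁+r₄e^{iθ₄} gives r₂ω₂e^{iθ₂}+r₃ω₃e^{iθ₃}=r₄ω₄e^{iθ₄}.
Eliminating the other unknown: ω₃ = r₂ω₂ sin(θ₄−θ₂) / [r₃ sin(θ₃−θ₄)].
Numerator sine = +0.88130; denominator sine = +0.97437.
Result = 0.039·6.82·(+0.88130) / (0.1483·(+0.97437)) = +1.6222 rad/s; magnitude 1.6222 rad/s.

1.62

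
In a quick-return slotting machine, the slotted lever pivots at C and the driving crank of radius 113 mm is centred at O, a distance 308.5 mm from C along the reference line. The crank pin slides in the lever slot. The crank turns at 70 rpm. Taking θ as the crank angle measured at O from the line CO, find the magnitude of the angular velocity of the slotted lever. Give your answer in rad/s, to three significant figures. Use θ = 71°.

ω = 7.33 rad/s (from 70 rpm).
Crank pin A relative to C: A = (d + r cosθ, r sinθ); lever angle φ = atan2(r sinθ, d + r cosθ).
Differentiating tanφ: φ̇ = rω(d cosθ + r)/(d² + r² + 2dr cosθ).
d² + r² + 2dr cosθ = |CA|² = 0.13064 m²;  d cosθ + r = +0.21344 m.
|ω_lever| = |0.113·7.33·+0.21344| / 0.13064 = 1.3533 rad/s.

1.35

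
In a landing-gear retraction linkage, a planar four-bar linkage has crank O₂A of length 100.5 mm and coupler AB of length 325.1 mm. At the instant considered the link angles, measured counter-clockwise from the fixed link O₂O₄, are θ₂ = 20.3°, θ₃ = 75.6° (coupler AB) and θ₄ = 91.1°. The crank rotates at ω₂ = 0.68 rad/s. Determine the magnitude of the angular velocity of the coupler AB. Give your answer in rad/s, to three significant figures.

0.743

ω₂ = 0.68 rad/s
Differentiating the loop-closure r₂e^{iθ₂}+r₃e^{iθ₃}=r₁+r₄e^{iθ₄} gives r₂ω₂e^{iθ₂}+r₃ω₃e^{iθ₃}=r₄ω₄e^{iθ₄}.
Eliminating the other unknown: ω₃ = r₂ω₂ sin(θ₄−θ₂) / [r₃ sin(θ₃−θ₄)].
Numerator sine = +0.94438; denominator sine = -0.26724.
Result = 0.1005·0.68·(+0.94438) / (0.3251·(-0.26724)) = -0.74286 rad/s; magnitude 0.74286 rad/s.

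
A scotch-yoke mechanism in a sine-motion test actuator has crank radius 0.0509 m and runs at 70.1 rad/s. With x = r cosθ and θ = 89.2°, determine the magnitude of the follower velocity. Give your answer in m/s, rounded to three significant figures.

3.57

ω = 70.1 rad/s
x = r cosθ ⇒ ẋ = −rω sinθ.
|v| = rω|sinθ| = 0.0509·70.1·|sin 89.2°| = 3.5677 m/s.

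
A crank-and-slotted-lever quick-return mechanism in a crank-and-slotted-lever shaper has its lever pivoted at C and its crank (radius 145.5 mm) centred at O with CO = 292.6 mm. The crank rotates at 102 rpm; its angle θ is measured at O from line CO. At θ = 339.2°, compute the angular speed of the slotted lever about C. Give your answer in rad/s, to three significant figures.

ω = 10.68 rad/s (from 102 rpm).
Crank pin A relative to C: A = (d + r cosθ, r sinθ); lever angle φ = atan2(r sinθ, d + r cosθ).
Differentiating tanφ: φ̇ = rω(d cosθ + r)/(d² + r² + 2dr cosθ).
d² + r² + 2dr cosθ = |CA|² = 0.186382 m²;  d cosθ + r = +0.41903 m.
|ω_lever| = |0.1455·10.68·+0.41903| / 0.186382 = 3.4941 rad/s.

3.49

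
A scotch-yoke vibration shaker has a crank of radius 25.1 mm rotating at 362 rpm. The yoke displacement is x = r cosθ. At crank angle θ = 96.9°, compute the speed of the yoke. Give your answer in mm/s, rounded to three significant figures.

945

ω = 37.91 rad/s (from 362 rpm).
x = r cosθ ⇒ ẋ = −rω sinθ.
|v| = rω|sinθ| = 0.0251·37.91·|sin 96.9°| = 0.94461 m/s = 944.61 mm/s.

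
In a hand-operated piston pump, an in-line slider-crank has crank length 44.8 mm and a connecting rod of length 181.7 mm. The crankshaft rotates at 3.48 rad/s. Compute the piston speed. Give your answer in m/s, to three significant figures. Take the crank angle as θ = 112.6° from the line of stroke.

ω = 3.48 rad/s
For an in-line slider-crank, x = r cosθ + √(L² − r² sin²θ), so v = −rω sinθ·[1 + r cosθ/√(L² − r² sin²θ)].
With r = 0.0448 m, L = 0.1817 m, θ = 112.6°: √(L² − r² sin²θ) = 0.17693 m.
v = −0.0448·3.48·0.92321·[1 + 0.0448·-0.38430/0.17693] = -0.12993 m/s.
|v| = 0.12993 m/s.

0.130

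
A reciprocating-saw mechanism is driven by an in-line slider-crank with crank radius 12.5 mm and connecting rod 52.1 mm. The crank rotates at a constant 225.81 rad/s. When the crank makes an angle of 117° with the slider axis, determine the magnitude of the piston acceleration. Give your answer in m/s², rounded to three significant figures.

380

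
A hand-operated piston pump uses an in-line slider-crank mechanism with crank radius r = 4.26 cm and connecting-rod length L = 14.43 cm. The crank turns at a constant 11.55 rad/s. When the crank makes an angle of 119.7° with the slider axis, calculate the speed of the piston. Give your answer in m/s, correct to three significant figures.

0.363

ω = 11.55 rad/s
For an in-line slider-crank, x = r cosθ + √(L² − r² sin²θ), so v = −rω sinθ·[1 + r cosθ/√(L² − r² sin²θ)].
With r = 0.0426 m, L = 0.1443 m, θ = 119.7°: √(L² − r² sin²θ) = 0.13947 m.
v = −0.0426·11.55·0.86863·[1 + 0.0426·-0.49546/0.13947] = -0.36272 m/s.
|v| = 0.36272 m/s.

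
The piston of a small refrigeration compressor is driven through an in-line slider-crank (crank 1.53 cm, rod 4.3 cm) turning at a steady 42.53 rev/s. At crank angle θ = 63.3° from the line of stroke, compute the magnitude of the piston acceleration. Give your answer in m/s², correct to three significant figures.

ω = 2π·42.5 = 267.2 rad/s
x(θ) = r cosθ + √(L² − r² sin²θ); with ω constant, a = ω²·d²x/dθ².
d²x/dθ² = −r cosθ − r²(cos2θ)/√u − r⁴ sin²2θ/(4u^{3/2}),  u = L² − r² sin²θ = 0.00166217 m².
Substituting r = 0.0153 m, L = 0.043 m, θ = 63.3°: d²x/dθ² = -0.0035815 m.
a = ω²·d²x/dθ² = (267.2)²·(-0.0035815) = -255.75 m/s²;  |a| = 255.75 m/s².

256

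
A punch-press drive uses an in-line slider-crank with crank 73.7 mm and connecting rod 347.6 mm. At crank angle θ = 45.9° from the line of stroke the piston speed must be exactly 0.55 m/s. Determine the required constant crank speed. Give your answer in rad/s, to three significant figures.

For an in-line slider-crank, |v_piston| = rω|sinθ|·[1 + r cosθ/√(L² − r² sin²θ)].
With r = 0.0737 m, L = 0.3476 m, θ = 45.9°: the bracketed kinematic factor |dx/dθ| = 0.060827 m.
ω = v/|dx/dθ| = 0.55/0.060827 = 9.042 rad/s.

9.04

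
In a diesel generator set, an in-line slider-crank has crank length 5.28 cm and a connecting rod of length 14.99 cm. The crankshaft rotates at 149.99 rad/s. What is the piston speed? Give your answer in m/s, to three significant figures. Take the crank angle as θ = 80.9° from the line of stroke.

8.28

ω = 150 rad/s
For an in-line slider-crank, x = r cosθ + √(L² − r² sin²θ), so v = −rω sinθ·[1 + r cosθ/√(L² − r² sin²θ)].
With r = 0.0528 m, L = 0.1499 m, θ = 80.9°: √(L² − r² sin²θ) = 0.14054 m.
v = −0.0528·150·0.98741·[1 + 0.0528·0.15816/0.14054] = -8.2844 m/s.
|v| = 8.2844 m/s.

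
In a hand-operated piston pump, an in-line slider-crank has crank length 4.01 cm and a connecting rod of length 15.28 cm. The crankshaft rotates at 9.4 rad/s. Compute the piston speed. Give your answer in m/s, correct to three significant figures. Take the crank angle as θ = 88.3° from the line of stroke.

0.380

ω = 9.4 rad/s
For an in-line slider-crank, x = r cosθ + √(L² − r² sin²θ), so v = −rω sinθ·[1 + r cosθ/√(L² − r² sin²θ)].
With r = 0.0401 m, L = 0.1528 m, θ = 88.3°: √(L² − r² sin²θ) = 0.14745 m.
v = −0.0401·9.4·0.99956·[1 + 0.0401·0.02967/0.14745] = -0.37981 m/s.
|v| = 0.37981 m/s.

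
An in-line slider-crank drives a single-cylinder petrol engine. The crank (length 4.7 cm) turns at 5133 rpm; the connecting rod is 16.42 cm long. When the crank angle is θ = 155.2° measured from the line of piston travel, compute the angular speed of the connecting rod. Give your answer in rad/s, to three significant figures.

ω = 537.5 rad/s (converted from 5133 rpm).
The rod makes angle φ with the slider axis where L sinφ = r sinθ; differentiating, L cosφ·φ̇ = r ω cosθ.
L cosφ = √(L² − r² sin²θ) = 0.16301 m.
|ω_rod| = r ω |cosθ| / √(L² − r² sin²θ) = 0.047·537.5·0.90778/0.16301 = 140.69 rad/s.

141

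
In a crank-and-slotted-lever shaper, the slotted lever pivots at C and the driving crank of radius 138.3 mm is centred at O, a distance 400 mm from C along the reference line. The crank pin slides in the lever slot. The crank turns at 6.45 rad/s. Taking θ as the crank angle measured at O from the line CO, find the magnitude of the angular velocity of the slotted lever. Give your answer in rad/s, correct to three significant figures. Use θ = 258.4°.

0.329

ω = 6.45 rad/s
Crank pin A relative to C: A = (d + r cosθ, r sinθ); lever angle φ = atan2(r sinθ, d + r cosθ).
Differentiating tanφ: φ̇ = rω(d cosθ + r)/(d² + r² + 2dr cosθ).
d² + r² + 2dr cosθ = |CA|² = 0.15688 m²;  d cosθ + r = +0.057869 m.
|ω_lever| = |0.1383·6.45·+0.057869| / 0.15688 = 0.32905 rad/s.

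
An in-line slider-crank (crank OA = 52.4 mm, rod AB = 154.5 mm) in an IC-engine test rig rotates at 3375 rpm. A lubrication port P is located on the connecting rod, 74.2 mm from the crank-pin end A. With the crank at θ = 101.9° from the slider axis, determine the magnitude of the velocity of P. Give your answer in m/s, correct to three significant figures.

17.6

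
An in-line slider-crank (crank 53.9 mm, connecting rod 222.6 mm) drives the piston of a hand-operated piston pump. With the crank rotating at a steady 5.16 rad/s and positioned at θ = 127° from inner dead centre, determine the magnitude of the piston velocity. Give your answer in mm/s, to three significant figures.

ω = 5.16 rad/s
For an in-line slider-crank, x = r cosθ + √(L² − r² sin²θ), so v = −rω sinθ·[1 + r cosθ/√(L² − r² sin²θ)].
With r = 0.0539 m, L = 0.2226 m, θ = 127°: √(L² − r² sin²θ) = 0.2184 m.
v = −0.0539·5.16·0.79864·[1 + 0.0539·-0.60182/0.2184] = -0.18913 m/s.
|v| = 0.18913 m/s = 189.13 mm/s.

189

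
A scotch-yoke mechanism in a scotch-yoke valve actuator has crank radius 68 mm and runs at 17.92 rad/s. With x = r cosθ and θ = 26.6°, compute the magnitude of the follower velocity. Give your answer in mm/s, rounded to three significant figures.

ω = 17.92 rad/s
x = r cosθ ⇒ ẋ = −rω sinθ.
|v| = rω|sinθ| = 0.068·17.92·|sin 26.6°| = 0.54562 m/s = 545.62 mm/s.

546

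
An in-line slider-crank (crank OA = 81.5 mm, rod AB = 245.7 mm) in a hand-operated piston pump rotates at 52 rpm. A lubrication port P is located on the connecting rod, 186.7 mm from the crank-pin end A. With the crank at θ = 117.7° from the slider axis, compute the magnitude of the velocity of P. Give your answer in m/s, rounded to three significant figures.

0.348

ω = 5.445 rad/s.  Crank-pin speed |V_A| = rω = 0.4438 m/s, perpendicular to OA.
Rod angle: sinφ = −(r/L) sinθ ⇒ φ = -17.079°; ω_rod = −rω cosθ/√(L²−r²sin²θ) = +0.87837 rad/s.
V_P = V_A + ω_rod × AP, with AP = 0.1867 m along the rod.
Components: V_Px = −rω sinθ − a·ω_rod·sinφ = -0.34478 m/s;  V_Py = rω cosθ + a·ω_rod·cosφ = -0.049538 m/s.
|V_P| = √(V_Px² + V_Py²) = 0.34832 m/s.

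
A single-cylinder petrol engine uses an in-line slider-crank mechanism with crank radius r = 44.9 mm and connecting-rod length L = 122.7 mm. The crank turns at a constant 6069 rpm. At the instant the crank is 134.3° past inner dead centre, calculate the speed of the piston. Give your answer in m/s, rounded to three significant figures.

15.0

ω = 2π·6069/60 = 635.5 rad/s
For an in-line slider-crank, x = r cosθ + √(L² − r² sin²θ), so v = −rω sinθ·[1 + r cosθ/√(L² − r² sin²θ)].
With r = 0.0449 m, L = 0.1227 m, θ = 134.3°: √(L² − r² sin²θ) = 0.11842 m.
v = −0.0449·635.5·0.71569·[1 + 0.0449·-0.69842/0.11842] = -15.015 m/s.
|v| = 15.015 m/s.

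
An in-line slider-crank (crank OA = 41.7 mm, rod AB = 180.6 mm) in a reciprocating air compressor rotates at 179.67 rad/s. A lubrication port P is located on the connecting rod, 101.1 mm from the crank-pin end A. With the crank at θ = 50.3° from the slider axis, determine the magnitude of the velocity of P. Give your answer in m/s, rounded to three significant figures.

6.59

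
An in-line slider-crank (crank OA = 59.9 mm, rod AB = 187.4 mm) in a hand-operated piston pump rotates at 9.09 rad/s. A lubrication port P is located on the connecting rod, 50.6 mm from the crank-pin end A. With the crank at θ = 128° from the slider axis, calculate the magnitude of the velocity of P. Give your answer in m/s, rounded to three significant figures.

ω = 9.09 rad/s.  Crank-pin speed |V_A| = rω = 0.54449 m/s, perpendicular to OA.
Rod angle: sinφ = −(r/L) sinθ ⇒ φ = -14.589°; ω_rod = −rω cosθ/√(L²−r²sin²θ) = +1.8484 rad/s.
V_P = V_A + ω_rod × AP, with AP = 0.0506 m along the rod.
Components: V_Px = −rω sinθ − a·ω_rod·sinφ = -0.40551 m/s;  V_Py = rω cosθ + a·ω_rod·cosφ = -0.24471 m/s.
|V_P| = √(V_Px² + V_Py²) = 0.47362 m/s.

0.474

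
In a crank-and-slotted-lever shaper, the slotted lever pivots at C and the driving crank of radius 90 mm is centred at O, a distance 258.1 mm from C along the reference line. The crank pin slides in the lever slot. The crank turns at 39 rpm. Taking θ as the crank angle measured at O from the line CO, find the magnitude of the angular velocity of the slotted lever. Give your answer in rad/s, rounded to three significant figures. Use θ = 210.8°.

ω = 4.084 rad/s (from 39 rpm).
Crank pin A relative to C: A = (d + r cosθ, r sinθ); lever angle φ = atan2(r sinθ, d + r cosθ).
Differentiating tanφ: φ̇ = rω(d cosθ + r)/(d² + r² + 2dr cosθ).
d² + r² + 2dr cosθ = |CA|² = 0.0348101 m²;  d cosθ + r = -0.1317 m.
|ω_lever| = |0.09·4.084·-0.1317| / 0.0348101 = 1.3906 rad/s.

1.39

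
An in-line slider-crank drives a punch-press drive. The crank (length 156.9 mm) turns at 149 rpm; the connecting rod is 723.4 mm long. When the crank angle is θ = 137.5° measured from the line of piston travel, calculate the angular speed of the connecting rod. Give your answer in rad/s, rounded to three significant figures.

2.52

ω = 15.6 rad/s (converted from 149 rpm).
The rod makes angle φ with the slider axis where L sinφ = r sinθ; differentiating, L cosφ·φ̇ = r ω cosθ.
L cosφ = √(L² − r² sin²θ) = 0.71559 m.
|ω_rod| = r ω |cosθ| / √(L² − r² sin²θ) = 0.1569·15.6·0.73728/0.71559 = 2.5223 rad/s.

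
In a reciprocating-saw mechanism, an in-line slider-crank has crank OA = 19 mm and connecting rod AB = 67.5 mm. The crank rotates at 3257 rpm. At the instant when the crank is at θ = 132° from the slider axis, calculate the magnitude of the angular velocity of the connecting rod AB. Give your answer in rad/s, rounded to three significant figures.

ω = 341.1 rad/s (converted from 3257 rpm).
The rod makes angle φ with the slider axis where L sinφ = r sinθ; differentiating, L cosφ·φ̇ = r ω cosθ.
L cosφ = √(L² − r² sin²θ) = 0.066007 m.
|ω_rod| = r ω |cosθ| / √(L² − r² sin²θ) = 0.019·341.1·0.66913/0.066007 = 65.694 rad/s.

65.7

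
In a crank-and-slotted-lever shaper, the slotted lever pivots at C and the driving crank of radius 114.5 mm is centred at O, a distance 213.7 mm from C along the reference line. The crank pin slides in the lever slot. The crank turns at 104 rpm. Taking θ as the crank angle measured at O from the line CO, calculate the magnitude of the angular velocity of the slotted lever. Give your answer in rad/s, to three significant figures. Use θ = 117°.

ω = 10.89 rad/s (from 104 rpm).
Crank pin A relative to C: A = (d + r cosθ, r sinθ); lever angle φ = atan2(r sinθ, d + r cosθ).
Differentiating tanφ: φ̇ = rω(d cosθ + r)/(d² + r² + 2dr cosθ).
d² + r² + 2dr cosθ = |CA|² = 0.0365609 m²;  d cosθ + r = +0.017482 m.
|ω_lever| = |0.1145·10.89·+0.017482| / 0.0365609 = 0.59628 rad/s.

0.596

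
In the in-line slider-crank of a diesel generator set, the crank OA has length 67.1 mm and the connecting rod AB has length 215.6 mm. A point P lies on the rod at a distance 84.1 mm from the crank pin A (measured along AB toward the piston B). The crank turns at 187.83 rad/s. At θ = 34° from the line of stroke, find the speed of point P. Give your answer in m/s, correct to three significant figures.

10.0

ω = 187.8 rad/s.  Crank-pin speed |V_A| = rω = 12.603 m/s, perpendicular to OA.
Rod angle: sinφ = −(r/L) sinθ ⇒ φ = -10.022°; ω_rod = −rω cosθ/√(L²−r²sin²θ) = -49.214 rad/s.
V_P = V_A + ω_rod × AP, with AP = 0.0841 m along the rod.
Components: V_Px = −rω sinθ − a·ω_rod·sinφ = -7.768 m/s;  V_Py = rω cosθ + a·ω_rod·cosφ = +6.3729 m/s.
|V_P| = √(V_Px² + V_Py²) = 10.048 m/s.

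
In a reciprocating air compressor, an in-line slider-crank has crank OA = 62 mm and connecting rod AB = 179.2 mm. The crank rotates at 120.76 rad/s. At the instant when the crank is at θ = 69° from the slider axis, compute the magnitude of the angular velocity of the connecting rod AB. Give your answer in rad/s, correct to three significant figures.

15.8

ω = 120.8 rad/s
The rod makes angle φ with the slider axis where L sinφ = r sinθ; differentiating, L cosφ·φ̇ = r ω cosθ.
L cosφ = √(L² − r² sin²θ) = 0.16959 m.
|ω_rod| = r ω |cosθ| / √(L² − r² sin²θ) = 0.062·120.8·0.35837/0.16959 = 15.821 rad/s.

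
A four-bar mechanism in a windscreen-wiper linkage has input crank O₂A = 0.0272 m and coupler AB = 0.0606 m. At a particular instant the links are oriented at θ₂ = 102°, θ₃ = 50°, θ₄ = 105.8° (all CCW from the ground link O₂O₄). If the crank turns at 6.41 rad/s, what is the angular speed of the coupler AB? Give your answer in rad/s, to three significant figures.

ω₂ = 6.41 rad/s
Differentiating the loop-closure r₂e^{iθ₂}+r₃e^{iθ₃}=r₁+r₄e^{iθ₄} gives r₂ω₂e^{iθ₂}+r₃ω₃e^{iθ₃}=r₄ω₄e^{iθ₄}.
Eliminating the other unknown: ω₃ = r₂ω₂ sin(θ₄−θ₂) / [r₃ sin(θ₃−θ₄)].
Numerator sine = +0.06627; denominator sine = -0.82708.
Result = 0.0272·6.41·(+0.06627) / (0.0606·(-0.82708)) = -0.23054 rad/s; magnitude 0.23054 rad/s.

0.231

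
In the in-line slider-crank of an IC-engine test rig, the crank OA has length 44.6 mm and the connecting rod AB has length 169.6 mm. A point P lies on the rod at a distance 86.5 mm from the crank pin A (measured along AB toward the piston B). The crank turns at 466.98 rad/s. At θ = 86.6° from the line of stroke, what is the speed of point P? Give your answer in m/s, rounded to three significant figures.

ω = 467 rad/s.  Crank-pin speed |V_A| = rω = 20.827 m/s, perpendicular to OA.
Rod angle: sinφ = −(r/L) sinθ ⇒ φ = -15.219°; ω_rod = −rω cosθ/√(L²−r²sin²θ) = -7.5477 rad/s.
V_P = V_A + ω_rod × AP, with AP = 0.0865 m along the rod.
Components: V_Px = −rω sinθ − a·ω_rod·sinφ = -20.962 m/s;  V_Py = rω cosθ + a·ω_rod·cosφ = +0.60522 m/s.
|V_P| = √(V_Px² + V_Py²) = 20.971 m/s.

21.0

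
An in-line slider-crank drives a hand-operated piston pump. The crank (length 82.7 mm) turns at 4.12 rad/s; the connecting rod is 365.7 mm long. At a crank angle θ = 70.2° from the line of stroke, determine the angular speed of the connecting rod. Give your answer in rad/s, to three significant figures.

0.323

ω = 4.12 rad/s
The rod makes angle φ with the slider axis where L sinφ = r sinθ; differentiating, L cosφ·φ̇ = r ω cosθ.
L cosφ = √(L² − r² sin²θ) = 0.35733 m.
|ω_rod| = r ω |cosθ| / √(L² − r² sin²θ) = 0.0827·4.12·0.33874/0.35733 = 0.323 rad/s.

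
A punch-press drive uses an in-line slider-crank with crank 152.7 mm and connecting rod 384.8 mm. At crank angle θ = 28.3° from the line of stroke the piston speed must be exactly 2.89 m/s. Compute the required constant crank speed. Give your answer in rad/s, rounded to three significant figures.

29.4

For an in-line slider-crank, |v_piston| = rω|sinθ|·[1 + r cosθ/√(L² − r² sin²θ)].
With r = 0.1527 m, L = 0.3848 m, θ = 28.3°: the bracketed kinematic factor |dx/dθ| = 0.098147 m.
ω = v/|dx/dθ| = 2.89/0.098147 = 29.446 rad/s.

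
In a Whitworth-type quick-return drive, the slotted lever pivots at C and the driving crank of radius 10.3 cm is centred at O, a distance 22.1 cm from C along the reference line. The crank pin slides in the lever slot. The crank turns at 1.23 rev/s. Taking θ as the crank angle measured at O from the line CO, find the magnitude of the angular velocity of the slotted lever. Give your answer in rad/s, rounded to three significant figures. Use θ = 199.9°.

ω = 7.728 rad/s (from 1.23 rev/s).
Crank pin A relative to C: A = (d + r cosθ, r sinθ); lever angle φ = atan2(r sinθ, d + r cosθ).
Differentiating tanφ: φ̇ = rω(d cosθ + r)/(d² + r² + 2dr cosθ).
d² + r² + 2dr cosθ = |CA|² = 0.0166424 m²;  d cosθ + r = -0.1048 m.
|ω_lever| = |0.103·7.728·-0.1048| / 0.0166424 = 5.0128 rad/s.

5.01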